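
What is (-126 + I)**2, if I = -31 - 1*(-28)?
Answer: 16641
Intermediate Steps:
I = -3 (I = -31 + 28 = -3)
(-126 + I)**2 = (-126 - 3)**2 = (-129)**2 = 16641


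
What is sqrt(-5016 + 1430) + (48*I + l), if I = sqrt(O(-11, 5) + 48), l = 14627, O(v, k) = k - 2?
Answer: 14627 + 48*sqrt(51) + I*sqrt(3586) ≈ 14970.0 + 59.883*I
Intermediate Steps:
O(v, k) = -2 + k
I = sqrt(51) (I = sqrt((-2 + 5) + 48) = sqrt(3 + 48) = sqrt(51) ≈ 7.1414)
sqrt(-5016 + 1430) + (48*I + l) = sqrt(-5016 + 1430) + (48*sqrt(51) + 14627) = sqrt(-3586) + (14627 + 48*sqrt(51)) = I*sqrt(3586) + (14627 + 48*sqrt(51)) = 14627 + 48*sqrt(51) + I*sqrt(3586)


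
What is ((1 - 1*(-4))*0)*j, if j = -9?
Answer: 0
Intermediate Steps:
((1 - 1*(-4))*0)*j = ((1 - 1*(-4))*0)*(-9) = ((1 + 4)*0)*(-9) = (5*0)*(-9) = 0*(-9) = 0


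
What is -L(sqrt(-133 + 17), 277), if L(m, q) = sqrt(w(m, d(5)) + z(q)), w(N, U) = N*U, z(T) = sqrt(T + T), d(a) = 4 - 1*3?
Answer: -sqrt(sqrt(554) + 2*I*sqrt(29)) ≈ -4.971 - 1.0833*I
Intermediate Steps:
d(a) = 1 (d(a) = 4 - 3 = 1)
z(T) = sqrt(2)*sqrt(T) (z(T) = sqrt(2*T) = sqrt(2)*sqrt(T))
L(m, q) = sqrt(m + sqrt(2)*sqrt(q)) (L(m, q) = sqrt(m*1 + sqrt(2)*sqrt(q)) = sqrt(m + sqrt(2)*sqrt(q)))
-L(sqrt(-133 + 17), 277) = -sqrt(sqrt(-133 + 17) + sqrt(2)*sqrt(277)) = -sqrt(sqrt(-116) + sqrt(554)) = -sqrt(2*I*sqrt(29) + sqrt(554)) = -sqrt(sqrt(554) + 2*I*sqrt(29))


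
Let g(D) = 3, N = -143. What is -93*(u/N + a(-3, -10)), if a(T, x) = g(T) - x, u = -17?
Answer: -174468/143 ≈ -1220.1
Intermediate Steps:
a(T, x) = 3 - x
-93*(u/N + a(-3, -10)) = -93*(-17/(-143) + (3 - 1*(-10))) = -93*(-17*(-1/143) + (3 + 10)) = -93*(17/143 + 13) = -93*1876/143 = -174468/143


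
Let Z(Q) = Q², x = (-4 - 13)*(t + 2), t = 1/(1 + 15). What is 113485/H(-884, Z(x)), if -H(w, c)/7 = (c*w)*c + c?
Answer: 1859338240/153229138235019 ≈ 1.2134e-5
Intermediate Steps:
t = 1/16 ≈ 0.062500
x = -561/16 (x = (-4 - 13)*(1/16 + 2) = -17*33/16 = -561/16 ≈ -35.063)
H(w, c) = -7*c - 7*w*c² (H(w, c) = -7*((c*w)*c + c) = -7*(w*c² + c) = -7*(c + w*c²) = -7*c - 7*w*c²)
113485/H(-884, Z(x)) = 113485/((-7*(-561/16)²*(1 + (-561/16)²*(-884)))) = 113485/((-7*314721/256*(1 + (314721/256)*(-884)))) = 113485/((-7*314721/256*(1 - 69553341/64))) = 113485/((-7*314721/256*(-69553277/64))) = 113485/(153229138235019/16384) = 113485*(16384/153229138235019) = 1859338240/153229138235019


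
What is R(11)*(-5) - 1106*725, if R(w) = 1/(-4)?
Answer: -3207395/4 ≈ -8.0185e+5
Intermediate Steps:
R(w) = -¼
R(11)*(-5) - 1106*725 = -¼*(-5) - 1106*725 = 5/4 - 801850 = -3207395/4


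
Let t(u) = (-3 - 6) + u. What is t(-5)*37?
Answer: -518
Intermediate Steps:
t(u) = -9 + u
t(-5)*37 = (-9 - 5)*37 = -14*37 = -518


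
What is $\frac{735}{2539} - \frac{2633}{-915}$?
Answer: $\frac{7357712}{2323185} \approx 3.1671$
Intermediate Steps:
$\frac{735}{2539} - \frac{2633}{-915} = 735 \cdot \frac{1}{2539} - - \frac{2633}{915} = \frac{735}{2539} + \frac{2633}{915} = \frac{7357712}{2323185}$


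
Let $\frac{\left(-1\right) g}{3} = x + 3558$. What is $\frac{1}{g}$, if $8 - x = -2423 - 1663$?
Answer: $- \frac{1}{22956} \approx -4.3562 \cdot 10^{-5}$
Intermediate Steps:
$x = 4094$ ($x = 8 - \left(-2423 - 1663\right) = 8 - -4086 = 8 + 4086 = 4094$)
$g = -22956$ ($g = - 3 \left(4094 + 3558\right) = \left(-3\right) 7652 = -22956$)
$\frac{1}{g} = \frac{1}{-22956} = - \frac{1}{22956}$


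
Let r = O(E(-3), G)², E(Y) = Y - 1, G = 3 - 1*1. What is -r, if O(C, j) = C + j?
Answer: -4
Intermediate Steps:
G = 2 (G = 3 - 1 = 2)
E(Y) = -1 + Y
r = 4 (r = ((-1 - 3) + 2)² = (-4 + 2)² = (-2)² = 4)
-r = -1*4 = -4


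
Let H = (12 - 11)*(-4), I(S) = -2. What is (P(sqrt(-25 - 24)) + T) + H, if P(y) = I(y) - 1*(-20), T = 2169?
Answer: 2183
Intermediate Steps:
H = -4 (H = 1*(-4) = -4)
P(y) = 18 (P(y) = -2 - 1*(-20) = -2 + 20 = 18)
(P(sqrt(-25 - 24)) + T) + H = (18 + 2169) - 4 = 2187 - 4 = 2183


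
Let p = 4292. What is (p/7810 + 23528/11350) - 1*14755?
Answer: -65385118731/4432175 ≈ -14752.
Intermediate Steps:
(p/7810 + 23528/11350) - 1*14755 = (4292/7810 + 23528/11350) - 1*14755 = (4292*(1/7810) + 23528*(1/11350)) - 14755 = (2146/3905 + 11764/5675) - 14755 = 11623394/4432175 - 14755 = -65385118731/4432175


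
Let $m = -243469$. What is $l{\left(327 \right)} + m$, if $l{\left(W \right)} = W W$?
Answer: $-136540$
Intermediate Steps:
$l{\left(W \right)} = W^{2}$
$l{\left(327 \right)} + m = 327^{2} - 243469 = 106929 - 243469 = -136540$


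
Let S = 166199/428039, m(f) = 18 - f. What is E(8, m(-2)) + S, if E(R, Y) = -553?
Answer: -236539368/428039 ≈ -552.61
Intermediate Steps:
S = 166199/428039 (S = 166199*(1/428039) = 166199/428039 ≈ 0.38828)
E(8, m(-2)) + S = -553 + 166199/428039 = -236539368/428039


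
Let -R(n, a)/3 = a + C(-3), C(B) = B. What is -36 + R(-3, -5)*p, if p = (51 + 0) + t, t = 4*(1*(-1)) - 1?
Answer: 1068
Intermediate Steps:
t = -5 (t = 4*(-1) - 1 = -4 - 1 = -5)
R(n, a) = 9 - 3*a (R(n, a) = -3*(a - 3) = -3*(-3 + a) = 9 - 3*a)
p = 46 (p = (51 + 0) - 5 = 51 - 5 = 46)
-36 + R(-3, -5)*p = -36 + (9 - 3*(-5))*46 = -36 + (9 + 15)*46 = -36 + 24*46 = -36 + 1104 = 1068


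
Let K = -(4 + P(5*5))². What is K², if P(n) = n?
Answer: 707281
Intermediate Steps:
K = -841 (K = -(4 + 5*5)² = -(4 + 25)² = -1*29² = -1*841 = -841)
K² = (-841)² = 707281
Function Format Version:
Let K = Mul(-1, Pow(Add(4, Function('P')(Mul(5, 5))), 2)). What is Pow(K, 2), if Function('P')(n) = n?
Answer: 707281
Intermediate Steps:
K = -841 (K = Mul(-1, Pow(Add(4, Mul(5, 5)), 2)) = Mul(-1, Pow(Add(4, 25), 2)) = Mul(-1, Pow(29, 2)) = Mul(-1, 841) = -841)
Pow(K, 2) = Pow(-841, 2) = 707281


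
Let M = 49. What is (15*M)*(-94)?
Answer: -69090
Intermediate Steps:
(15*M)*(-94) = (15*49)*(-94) = 735*(-94) = -69090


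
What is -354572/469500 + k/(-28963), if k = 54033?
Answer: -8909490584/3399532125 ≈ -2.6208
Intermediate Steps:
-354572/469500 + k/(-28963) = -354572/469500 + 54033/(-28963) = -354572*1/469500 + 54033*(-1/28963) = -88643/117375 - 54033/28963 = -8909490584/3399532125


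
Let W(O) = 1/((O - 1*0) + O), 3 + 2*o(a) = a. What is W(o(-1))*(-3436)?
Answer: 859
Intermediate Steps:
o(a) = -3/2 + a/2
W(O) = 1/(2*O) (W(O) = 1/((O + 0) + O) = 1/(O + O) = 1/(2*O))
W(o(-1))*(-3436) = (1/(2*(-3/2 + (½)*(-1))))*(-3436) = (1/(2*(-3/2 - ½)))*(-3436) = ((½)/(-2))*(-3436) = ((½)*(-½))*(-3436) = -¼*(-3436) = 859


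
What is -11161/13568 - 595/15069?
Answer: -176258069/204456192 ≈ -0.86208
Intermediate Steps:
-11161/13568 - 595/15069 = -176258069/204456192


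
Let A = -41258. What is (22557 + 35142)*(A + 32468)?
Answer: -507174210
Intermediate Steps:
(22557 + 35142)*(A + 32468) = (22557 + 35142)*(-41258 + 32468) = 57699*(-8790) = -507174210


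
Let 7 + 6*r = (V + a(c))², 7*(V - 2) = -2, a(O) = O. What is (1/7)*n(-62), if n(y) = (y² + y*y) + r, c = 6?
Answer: 2262845/2058 ≈ 1099.5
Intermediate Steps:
V = 12/7 (V = 2 + (⅐)*(-2) = 2 - 2/7 = 12/7 ≈ 1.7143)
r = 2573/294 (r = -7/6 + (12/7 + 6)²/6 = -7/6 + (54/7)²/6 = -7/6 + (⅙)*(2916/49) = -7/6 + 486/49 = 2573/294 ≈ 8.7517)
n(y) = 2573/294 + 2*y² (n(y) = (y² + y*y) + 2573/294 = (y² + y²) + 2573/294 = 2*y² + 2573/294 = 2573/294 + 2*y²)
(1/7)*n(-62) = (1/7)*(2573/294 + 2*(-62)²) = (1*(⅐))*(2573/294 + 2*3844) = (2573/294 + 7688)/7 = (⅐)*(2262845/294) = 2262845/2058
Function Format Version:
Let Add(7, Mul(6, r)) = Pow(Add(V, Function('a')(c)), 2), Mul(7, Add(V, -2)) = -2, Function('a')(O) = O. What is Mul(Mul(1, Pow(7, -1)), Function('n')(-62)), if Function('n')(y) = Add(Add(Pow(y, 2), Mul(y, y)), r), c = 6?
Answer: Rational(2262845, 2058) ≈ 1099.5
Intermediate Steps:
V = Rational(12, 7) (V = Add(2, Mul(Rational(1, 7), -2)) = Add(2, Rational(-2, 7)) = Rational(12, 7) ≈ 1.7143)
r = Rational(2573, 294) (r = Add(Rational(-7, 6), Mul(Rational(1, 6), Pow(Add(Rational(12, 7), 6), 2))) = Add(Rational(-7, 6), Mul(Rational(1, 6), Pow(Rational(54, 7), 2))) = Add(Rational(-7, 6), Mul(Rational(1, 6), Rational(2916, 49))) = Add(Rational(-7, 6), Rational(486, 49)) = Rational(2573, 294) ≈ 8.7517)
Function('n')(y) = Add(Rational(2573, 294), Mul(2, Pow(y, 2))) (Function('n')(y) = Add(Add(Pow(y, 2), Mul(y, y)), Rational(2573, 294)) = Add(Add(Pow(y, 2), Pow(y, 2)), Rational(2573, 294)) = Add(Mul(2, Pow(y, 2)), Rational(2573, 294)) = Add(Rational(2573, 294), Mul(2, Pow(y, 2))))
Mul(Mul(1, Pow(7, -1)), Function('n')(-62)) = Mul(Mul(1, Pow(7, -1)), Add(Rational(2573, 294), Mul(2, Pow(-62, 2)))) = Mul(Mul(1, Rational(1, 7)), Add(Rational(2573, 294), Mul(2, 3844))) = Mul(Rational(1, 7), Add(Rational(2573, 294), 7688)) = Mul(Rational(1, 7), Rational(2262845, 294)) = Rational(2262845, 2058)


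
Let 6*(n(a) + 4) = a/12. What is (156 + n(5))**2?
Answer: 119880601/5184 ≈ 23125.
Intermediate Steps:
n(a) = -4 + a/72 (n(a) = -4 + (a/12)/6 = -4 + a/72)
(156 + n(5))**2 = (156 + (-4 + (1/72)*5))**2 = (156 + (-4 + 5/72))**2 = (156 - 283/72)**2 = (10949/72)**2 = 119880601/5184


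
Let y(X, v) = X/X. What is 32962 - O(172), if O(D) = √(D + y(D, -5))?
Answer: 32962 - √173 ≈ 32949.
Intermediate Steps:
y(X, v) = 1
O(D) = √(1 + D) (O(D) = √(D + 1) = √(1 + D))
32962 - O(172) = 32962 - √(1 + 172) = 32962 - √173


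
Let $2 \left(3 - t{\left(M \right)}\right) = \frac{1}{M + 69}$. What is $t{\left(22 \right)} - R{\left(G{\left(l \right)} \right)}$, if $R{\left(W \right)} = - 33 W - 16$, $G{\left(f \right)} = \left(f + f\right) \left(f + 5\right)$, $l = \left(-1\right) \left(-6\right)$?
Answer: $\frac{796249}{182} \approx 4375.0$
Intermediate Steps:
$l = 6$
$G{\left(f \right)} = 2 f \left(5 + f\right)$
$t{\left(M \right)} = 3 - \frac{1}{2 \left(69 + M\right)}$ ($t{\left(M \right)} = 3 - \frac{1}{2 \left(M + 69\right)} = 3 - \frac{1}{2 \left(69 + M\right)}$)
$R{\left(W \right)} = -16 - 33 W$
$t{\left(22 \right)} - R{\left(G{\left(l \right)} \right)} = \frac{413 + 6 \cdot 22}{2 \left(69 + 22\right)} - \left(-16 - 33 \cdot 2 \cdot 6 \left(5 + 6\right)\right) = \frac{413 + 132}{2 \cdot 91} - \left(-16 - 33 \cdot 2 \cdot 6 \cdot 11\right) = \frac{1}{2} \cdot \frac{1}{91} \cdot 545 - \left(-16 - 4356\right) = \frac{545}{182} - \left(-16 - 4356\right) = \frac{545}{182} - -4372 = \frac{545}{182} + 4372 = \frac{796249}{182}$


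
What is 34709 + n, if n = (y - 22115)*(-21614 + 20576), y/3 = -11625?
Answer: 59190329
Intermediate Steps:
y = -34875 (y = 3*(-11625) = -34875)
n = 59155620 (n = (-34875 - 22115)*(-21614 + 20576) = -56990*(-1038) = 59155620)
34709 + n = 34709 + 59155620 = 59190329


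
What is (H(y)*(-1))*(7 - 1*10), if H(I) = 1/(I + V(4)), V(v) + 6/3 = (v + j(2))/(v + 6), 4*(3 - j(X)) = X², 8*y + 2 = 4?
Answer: -60/23 ≈ -2.6087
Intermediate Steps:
y = ¼ (y = -¼ + (⅛)*4 = -¼ + ½ = ¼ ≈ 0.25000)
j(X) = 3 - X²/4
V(v) = -2 + (2 + v)/(6 + v) (V(v) = -2 + (v + (3 - ¼*2²))/(v + 6) = -2 + (v + (3 - ¼*4))/(6 + v) = -2 + (v + (3 - 1))/(6 + v) = -2 + (v + 2)/(6 + v) = -2 + (2 + v)/(6 + v))
H(I) = 1/(-7/5 + I) (H(I) = 1/(I + (-10 - 1*4)/(6 + 4)) = 1/(I + (-10 - 4)/10) = 1/(I + (⅒)*(-14)) = 1/(I - 7/5) = 1/(-7/5 + I))
(H(y)*(-1))*(7 - 1*10) = ((5/(-7 + 5*(¼)))*(-1))*(7 - 1*10) = ((5/(-7 + 5/4))*(-1))*(7 - 10) = ((5/(-23/4))*(-1))*(-3) = ((5*(-4/23))*(-1))*(-3) = -20/23*(-1)*(-3) = (20/23)*(-3) = -60/23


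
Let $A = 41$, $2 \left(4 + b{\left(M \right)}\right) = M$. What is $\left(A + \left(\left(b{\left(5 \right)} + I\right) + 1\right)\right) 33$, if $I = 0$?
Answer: $\frac{2673}{2} \approx 1336.5$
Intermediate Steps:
$b{\left(M \right)} = -4 + \frac{M}{2}$
$\left(A + \left(\left(b{\left(5 \right)} + I\right) + 1\right)\right) 33 = \left(41 + \left(\left(\left(-4 + \frac{1}{2} \cdot 5\right) + 0\right) + 1\right)\right) 33 = \left(41 + \left(\left(\left(-4 + \frac{5}{2}\right) + 0\right) + 1\right)\right) 33 = \left(41 + \left(\left(- \frac{3}{2} + 0\right) + 1\right)\right) 33 = \left(41 + \left(- \frac{3}{2} + 1\right)\right) 33 = \left(41 - \frac{1}{2}\right) 33 = \frac{81}{2} \cdot 33 = \frac{2673}{2}$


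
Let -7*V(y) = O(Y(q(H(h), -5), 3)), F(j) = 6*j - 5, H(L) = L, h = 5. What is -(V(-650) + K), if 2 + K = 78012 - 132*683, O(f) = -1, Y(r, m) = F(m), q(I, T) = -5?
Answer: 85021/7 ≈ 12146.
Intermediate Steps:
F(j) = -5 + 6*j
Y(r, m) = -5 + 6*m
V(y) = 1/7 (V(y) = -1/7*(-1) = 1/7)
K = -12146 (K = -2 + (78012 - 132*683) = -2 + (78012 - 1*90156) = -2 + (78012 - 90156) = -2 - 12144 = -12146)
-(V(-650) + K) = -(1/7 - 12146) = -1*(-85021/7) = 85021/7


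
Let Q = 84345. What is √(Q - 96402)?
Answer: I*√12057 ≈ 109.8*I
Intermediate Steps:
√(Q - 96402) = √(84345 - 96402) = √(-12057) = I*√12057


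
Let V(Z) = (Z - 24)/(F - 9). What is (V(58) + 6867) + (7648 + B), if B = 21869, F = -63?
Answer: 1309807/36 ≈ 36384.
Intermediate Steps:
V(Z) = ⅓ - Z/72 (V(Z) = (Z - 24)/(-63 - 9) = (-24 + Z)/(-72) = (-24 + Z)*(-1/72) = ⅓ - Z/72)
(V(58) + 6867) + (7648 + B) = ((⅓ - 1/72*58) + 6867) + (7648 + 21869) = ((⅓ - 29/36) + 6867) + 29517 = (-17/36 + 6867) + 29517 = 247195/36 + 29517 = 1309807/36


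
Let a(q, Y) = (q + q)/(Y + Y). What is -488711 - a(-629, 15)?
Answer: -7330036/15 ≈ -4.8867e+5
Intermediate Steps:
a(q, Y) = q/Y (a(q, Y) = (2*q)/((2*Y)) = (2*q)*(1/(2*Y)) = q/Y)
-488711 - a(-629, 15) = -488711 - (-629)/15 = -488711 - 1*(-629/15) = -488711 + 629/15 = -7330036/15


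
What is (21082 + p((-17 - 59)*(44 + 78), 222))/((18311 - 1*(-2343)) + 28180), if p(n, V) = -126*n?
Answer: 594677/24417 ≈ 24.355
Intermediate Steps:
(21082 + p((-17 - 59)*(44 + 78), 222))/((18311 - 1*(-2343)) + 28180) = (21082 - 126*(-17 - 59)*(44 + 78))/((18311 - 1*(-2343)) + 28180) = (21082 - (-9576)*122)/((18311 + 2343) + 28180) = (21082 - 126*(-9272))/(20654 + 28180) = (21082 + 1168272)/48834 = 1189354*(1/48834) = 594677/24417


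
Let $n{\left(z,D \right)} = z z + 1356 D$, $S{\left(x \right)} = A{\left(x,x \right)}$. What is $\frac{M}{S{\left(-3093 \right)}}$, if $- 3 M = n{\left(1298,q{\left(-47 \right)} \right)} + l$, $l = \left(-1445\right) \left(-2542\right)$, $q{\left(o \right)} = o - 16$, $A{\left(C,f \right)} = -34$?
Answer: $\frac{878761}{17} \approx 51692.0$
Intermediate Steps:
$S{\left(x \right)} = -34$
$q{\left(o \right)} = -16 + o$ ($q{\left(o \right)} = o - 16 = -16 + o$)
$n{\left(z,D \right)} = z^{2} + 1356 D$
$l = 3673190$
$M = -1757522$ ($M = - \frac{\left(1298^{2} + 1356 \left(-16 - 47\right)\right) + 3673190}{3} = - \frac{\left(1684804 + 1356 \left(-63\right)\right) + 3673190}{3} = - \frac{\left(1684804 - 85428\right) + 3673190}{3} = - \frac{1599376 + 3673190}{3} = \left(- \frac{1}{3}\right) 5272566 = -1757522$)
$\frac{M}{S{\left(-3093 \right)}} = - \frac{1757522}{-34} = \left(-1757522\right) \left(- \frac{1}{34}\right) = \frac{878761}{17}$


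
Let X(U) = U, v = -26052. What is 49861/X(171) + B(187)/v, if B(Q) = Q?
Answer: 432982265/1484964 ≈ 291.58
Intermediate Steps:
49861/X(171) + B(187)/v = 49861/171 + 187/(-26052) = 49861*(1/171) + 187*(-1/26052) = 49861/171 - 187/26052 = 432982265/1484964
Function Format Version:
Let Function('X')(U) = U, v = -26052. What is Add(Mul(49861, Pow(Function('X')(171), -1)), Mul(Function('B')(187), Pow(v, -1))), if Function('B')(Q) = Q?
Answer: Rational(432982265, 1484964) ≈ 291.58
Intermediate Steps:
Add(Mul(49861, Pow(Function('X')(171), -1)), Mul(Function('B')(187), Pow(v, -1))) = Add(Mul(49861, Pow(171, -1)), Mul(187, Pow(-26052, -1))) = Add(Mul(49861, Rational(1, 171)), Mul(187, Rational(-1, 26052))) = Add(Rational(49861, 171), Rational(-187, 26052)) = Rational(432982265, 1484964)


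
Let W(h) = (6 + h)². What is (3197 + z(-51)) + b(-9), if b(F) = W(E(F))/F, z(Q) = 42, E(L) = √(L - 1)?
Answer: 29125/9 - 4*I*√10/3 ≈ 3236.1 - 4.2164*I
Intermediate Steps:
E(L) = √(-1 + L)
b(F) = (6 + √(-1 + F))²/F
(3197 + z(-51)) + b(-9) = (3197 + 42) + (6 + √(-1 - 9))²/(-9) = 3239 - (6 + √(-10))²/9 = 3239 - (6 + I*√10)²/9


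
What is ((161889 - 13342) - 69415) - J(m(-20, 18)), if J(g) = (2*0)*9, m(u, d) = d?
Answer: 79132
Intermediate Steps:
J(g) = 0 (J(g) = 0*9 = 0)
((161889 - 13342) - 69415) - J(m(-20, 18)) = ((161889 - 13342) - 69415) - 1*0 = (148547 - 69415) + 0 = 79132 + 0 = 79132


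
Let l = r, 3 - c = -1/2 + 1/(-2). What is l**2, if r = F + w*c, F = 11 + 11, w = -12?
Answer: 676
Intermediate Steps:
c = 4 (c = 3 - (-1/2 + 1/(-2)) = 3 - (-1*1/2 + 1*(-1/2)) = 3 - (-1/2 - 1/2) = 3 - 1*(-1) = 3 + 1 = 4)
F = 22
r = -26 (r = 22 - 12*4 = 22 - 48 = -26)
l = -26
l**2 = (-26)**2 = 676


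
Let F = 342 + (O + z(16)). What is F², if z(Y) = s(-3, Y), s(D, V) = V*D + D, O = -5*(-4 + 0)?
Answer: 96721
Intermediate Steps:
O = 20 (O = -5*(-4) = 20)
s(D, V) = D + D*V (s(D, V) = D*V + D = D + D*V)
z(Y) = -3 - 3*Y (z(Y) = -3*(1 + Y) = -3 - 3*Y)
F = 311 (F = 342 + (20 + (-3 - 3*16)) = 342 + (20 + (-3 - 48)) = 342 + (20 - 51) = 342 - 31 = 311)
F² = 311² = 96721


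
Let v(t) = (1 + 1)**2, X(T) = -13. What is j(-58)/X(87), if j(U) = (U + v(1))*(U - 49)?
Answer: -5778/13 ≈ -444.46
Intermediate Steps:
v(t) = 4 (v(t) = 2**2 = 4)
j(U) = (-49 + U)*(4 + U) (j(U) = (U + 4)*(U - 49) = (4 + U)*(-49 + U) = (-49 + U)*(4 + U))
j(-58)/X(87) = (-196 + (-58)**2 - 45*(-58))/(-13) = (-196 + 3364 + 2610)*(-1/13) = 5778*(-1/13) = -5778/13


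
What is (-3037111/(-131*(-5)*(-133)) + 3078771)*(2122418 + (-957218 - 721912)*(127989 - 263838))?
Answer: 8740212940065241210784/12445 ≈ 7.0231e+17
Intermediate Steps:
(-3037111/(-131*(-5)*(-133)) + 3078771)*(2122418 + (-957218 - 721912)*(127989 - 263838)) = (-3037111/(655*(-133)) + 3078771)*(2122418 - 1679130*(-135849)) = (-3037111/(-87115) + 3078771)*(2122418 + 228108131370) = (-3037111*(-1/87115) + 3078771)*228110253788 = (433873/12445 + 3078771)*228110253788 = (38315738968/12445)*228110253788 = 8740212940065241210784/12445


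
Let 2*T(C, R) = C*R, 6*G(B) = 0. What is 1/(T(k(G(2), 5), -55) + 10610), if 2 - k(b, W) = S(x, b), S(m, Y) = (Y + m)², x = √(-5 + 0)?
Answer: 2/20835 ≈ 9.5992e-5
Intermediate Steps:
G(B) = 0 (G(B) = (⅙)*0 = 0)
x = I*√5 (x = √(-5) = I*√5 ≈ 2.2361*I)
k(b, W) = 2 - (b + I*√5)²
T(C, R) = C*R/2 (T(C, R) = (C*R)/2 = C*R/2)
1/(T(k(G(2), 5), -55) + 10610) = 1/((½)*(2 - (0 + I*√5)²)*(-55) + 10610) = 1/((½)*(2 - (I*√5)²)*(-55) + 10610) = 1/((½)*(2 - 1*(-5))*(-55) + 10610) = 1/((½)*(2 + 5)*(-55) + 10610) = 1/((½)*7*(-55) + 10610) = 1/(-385/2 + 10610) = 1/(20835/2) = 2/20835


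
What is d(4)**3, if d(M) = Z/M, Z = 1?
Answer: 1/64 ≈ 0.015625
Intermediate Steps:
d(M) = 1/M
d(4)**3 = (1/4)**3 = 1/64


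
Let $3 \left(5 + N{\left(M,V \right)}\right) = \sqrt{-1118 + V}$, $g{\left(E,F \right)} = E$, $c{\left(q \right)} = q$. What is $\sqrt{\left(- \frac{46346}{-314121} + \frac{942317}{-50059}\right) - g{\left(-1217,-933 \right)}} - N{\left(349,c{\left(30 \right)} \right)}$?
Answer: $5 + \frac{2 \sqrt{74075115271994570493645}}{15724583139} - \frac{8 i \sqrt{17}}{3} \approx 39.617 - 10.995 i$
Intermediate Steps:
$N{\left(M,V \right)} = -5 + \frac{\sqrt{-1118 + V}}{3}$
$\sqrt{\left(- \frac{46346}{-314121} + \frac{942317}{-50059}\right) - g{\left(-1217,-933 \right)}} - N{\left(349,c{\left(30 \right)} \right)} = \sqrt{\left(- \frac{46346}{-314121} + \frac{942317}{-50059}\right) - -1217} - \left(-5 + \frac{\sqrt{-1118 + 30}}{3}\right) = \sqrt{\left(\left(-46346\right) \left(- \frac{1}{314121}\right) + 942317 \left(- \frac{1}{50059}\right)\right) + 1217} - \left(-5 + \frac{\sqrt{-1088}}{3}\right) = \sqrt{\left(\frac{46346}{314121} - \frac{942317}{50059}\right) + 1217} - \left(-5 + \frac{8 i \sqrt{17}}{3}\right) = \sqrt{- \frac{293681523943}{15724583139} + 1217} - \left(-5 + \frac{8 i \sqrt{17}}{3}\right) = \sqrt{\frac{18843136156220}{15724583139}} + \left(5 - \frac{8 i \sqrt{17}}{3}\right) = \frac{2 \sqrt{74075115271994570493645}}{15724583139} + \left(5 - \frac{8 i \sqrt{17}}{3}\right) = 5 + \frac{2 \sqrt{74075115271994570493645}}{15724583139} - \frac{8 i \sqrt{17}}{3}$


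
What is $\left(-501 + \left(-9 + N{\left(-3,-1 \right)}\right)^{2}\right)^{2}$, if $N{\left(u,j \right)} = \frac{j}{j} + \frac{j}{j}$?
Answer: $204304$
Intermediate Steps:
$N{\left(u,j \right)} = 2$ ($N{\left(u,j \right)} = 1 + 1 = 2$)
$\left(-501 + \left(-9 + N{\left(-3,-1 \right)}\right)^{2}\right)^{2} = \left(-501 + \left(-9 + 2\right)^{2}\right)^{2} = \left(-501 + \left(-7\right)^{2}\right)^{2} = \left(-501 + 49\right)^{2} = \left(-452\right)^{2} = 204304$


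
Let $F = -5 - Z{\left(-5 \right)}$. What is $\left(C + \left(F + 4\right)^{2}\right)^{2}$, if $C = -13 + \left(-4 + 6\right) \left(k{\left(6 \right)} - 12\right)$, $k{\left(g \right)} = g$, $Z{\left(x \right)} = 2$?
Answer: $256$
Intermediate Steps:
$F = -7$ ($F = -5 - 2 = -7$)
$C = -25$ ($C = -13 + \left(-4 + 6\right) \left(6 - 12\right) = -13 + 2 \left(-6\right) = -13 - 12 = -25$)
$\left(C + \left(F + 4\right)^{2}\right)^{2} = \left(-25 + \left(-7 + 4\right)^{2}\right)^{2} = \left(-25 + \left(-3\right)^{2}\right)^{2} = \left(-25 + 9\right)^{2} = \left(-16\right)^{2} = 256$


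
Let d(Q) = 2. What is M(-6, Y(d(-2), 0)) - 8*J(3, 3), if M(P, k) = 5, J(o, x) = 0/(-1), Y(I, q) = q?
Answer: 5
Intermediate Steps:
J(o, x) = 0 (J(o, x) = 0*(-1) = 0)
M(-6, Y(d(-2), 0)) - 8*J(3, 3) = 5 - 8*0 = 5 + 0 = 5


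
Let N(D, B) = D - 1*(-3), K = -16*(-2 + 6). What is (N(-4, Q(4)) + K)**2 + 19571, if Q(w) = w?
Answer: 23796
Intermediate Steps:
K = -64 (K = -16*4 = -64)
N(D, B) = 3 + D (N(D, B) = D + 3 = 3 + D)
(N(-4, Q(4)) + K)**2 + 19571 = ((3 - 4) - 64)**2 + 19571 = (-1 - 64)**2 + 19571 = (-65)**2 + 19571 = 4225 + 19571 = 23796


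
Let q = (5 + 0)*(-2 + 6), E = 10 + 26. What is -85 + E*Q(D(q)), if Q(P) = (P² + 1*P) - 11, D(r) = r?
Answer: 14639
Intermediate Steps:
E = 36
q = 20 (q = 5*4 = 20)
Q(P) = -11 + P + P² (Q(P) = (P² + P) - 11 = (P + P²) - 11 = -11 + P + P²)
-85 + E*Q(D(q)) = -85 + 36*(-11 + 20 + 20²) = -85 + 36*(-11 + 20 + 400) = -85 + 36*409 = -85 + 14724 = 14639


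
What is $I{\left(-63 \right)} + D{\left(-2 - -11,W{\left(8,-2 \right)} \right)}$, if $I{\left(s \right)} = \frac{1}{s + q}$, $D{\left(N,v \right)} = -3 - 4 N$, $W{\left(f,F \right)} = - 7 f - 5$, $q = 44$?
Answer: $- \frac{742}{19} \approx -39.053$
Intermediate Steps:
$W{\left(f,F \right)} = -5 - 7 f$
$I{\left(s \right)} = \frac{1}{44 + s}$ ($I{\left(s \right)} = \frac{1}{s + 44} = \frac{1}{44 + s}$)
$I{\left(-63 \right)} + D{\left(-2 - -11,W{\left(8,-2 \right)} \right)} = \frac{1}{44 - 63} - \left(3 + 4 \left(-2 - -11\right)\right) = \frac{1}{-19} - \left(3 + 4 \left(-2 + 11\right)\right) = - \frac{1}{19} - 39 = - \frac{742}{19}$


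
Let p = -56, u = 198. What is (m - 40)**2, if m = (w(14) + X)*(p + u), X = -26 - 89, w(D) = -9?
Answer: 311451904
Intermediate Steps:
X = -115
m = -17608 (m = (-9 - 115)*(-56 + 198) = -124*142 = -17608)
(m - 40)**2 = (-17608 - 40)**2 = (-17648)**2 = 311451904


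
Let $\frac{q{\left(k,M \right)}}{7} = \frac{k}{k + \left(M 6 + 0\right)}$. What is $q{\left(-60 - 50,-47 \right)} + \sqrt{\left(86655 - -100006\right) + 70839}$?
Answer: $\frac{55}{28} + 50 \sqrt{103} \approx 509.41$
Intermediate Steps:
$q{\left(k,M \right)} = \frac{7 k}{k + 6 M}$ ($q{\left(k,M \right)} = 7 \frac{k}{k + \left(M 6 + 0\right)} = 7 \frac{k}{k + \left(6 M + 0\right)} = 7 \frac{k}{k + 6 M} = \frac{7 k}{k + 6 M}$)
$q{\left(-60 - 50,-47 \right)} + \sqrt{\left(86655 - -100006\right) + 70839} = \frac{7 \left(-60 - 50\right)}{\left(-60 - 50\right) + 6 \left(-47\right)} + \sqrt{\left(86655 - -100006\right) + 70839} = \frac{7 \left(-60 - 50\right)}{\left(-60 - 50\right) - 282} + \sqrt{\left(86655 + 100006\right) + 70839} = 7 \left(-110\right) \frac{1}{-110 - 282} + \sqrt{186661 + 70839} = 7 \left(-110\right) \frac{1}{-392} + \sqrt{257500} = 7 \left(-110\right) \left(- \frac{1}{392}\right) + 50 \sqrt{103} = \frac{55}{28} + 50 \sqrt{103}$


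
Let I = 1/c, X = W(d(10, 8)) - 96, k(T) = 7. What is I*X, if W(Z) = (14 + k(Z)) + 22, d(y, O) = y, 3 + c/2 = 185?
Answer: -53/364 ≈ -0.14560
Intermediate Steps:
c = 364 (c = -6 + 2*185 = -6 + 370 = 364)
W(Z) = 43 (W(Z) = (14 + 7) + 22 = 21 + 22 = 43)
X = -53 (X = 43 - 96 = -53)
I = 1/364 ≈ 0.0027473
I*X = (1/364)*(-53) = -53/364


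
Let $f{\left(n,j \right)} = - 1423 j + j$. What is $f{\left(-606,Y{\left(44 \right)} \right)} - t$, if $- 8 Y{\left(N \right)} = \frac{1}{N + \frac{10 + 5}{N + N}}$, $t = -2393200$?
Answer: $\frac{9302384042}{3887} \approx 2.3932 \cdot 10^{6}$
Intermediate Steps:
$Y{\left(N \right)} = - \frac{1}{8 \left(N + \frac{15}{2 N}\right)}$ ($Y{\left(N \right)} = - \frac{1}{8 \left(N + \frac{10 + 5}{N + N}\right)} = - \frac{1}{8 \left(N + \frac{15}{2 N}\right)}$)
$f{\left(n,j \right)} = - 1422 j$
$f{\left(-606,Y{\left(44 \right)} \right)} - t = - 1422 \left(\left(-1\right) 44 \frac{1}{60 + 8 \cdot 44^{2}}\right) - -2393200 = - 1422 \left(\left(-1\right) 44 \frac{1}{60 + 8 \cdot 1936}\right) + 2393200 = - 1422 \left(\left(-1\right) 44 \frac{1}{60 + 15488}\right) + 2393200 = - 1422 \left(\left(-1\right) 44 \cdot \frac{1}{15548}\right) + 2393200 = \left(-1422\right) \left(- \frac{11}{3887}\right) + 2393200 = \frac{15642}{3887} + 2393200 = \frac{9302384042}{3887}$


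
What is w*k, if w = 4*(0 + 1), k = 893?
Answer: 3572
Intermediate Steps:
w = 4 (w = 4*1 = 4)
w*k = 4*893 = 3572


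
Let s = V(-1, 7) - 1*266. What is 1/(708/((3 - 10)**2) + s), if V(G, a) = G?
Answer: -49/12375 ≈ -0.0039596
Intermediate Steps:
s = -267 (s = -1 - 1*266 = -1 - 266 = -267)
1/(708/((3 - 10)**2) + s) = 1/(708/((3 - 10)**2) - 267) = 1/(708/((-7)**2) - 267) = 1/(708/49 - 267) = 1/(-12375/49) = -49/12375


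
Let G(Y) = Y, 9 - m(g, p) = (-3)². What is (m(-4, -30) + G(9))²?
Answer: 81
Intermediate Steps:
m(g, p) = 0 (m(g, p) = 9 - 1*(-3)² = 9 - 1*9 = 9 - 9 = 0)
(m(-4, -30) + G(9))² = (0 + 9)² = 9² = 81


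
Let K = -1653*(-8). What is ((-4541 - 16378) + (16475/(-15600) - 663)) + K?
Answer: -5216051/624 ≈ -8359.1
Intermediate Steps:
K = 13224
((-4541 - 16378) + (16475/(-15600) - 663)) + K = ((-4541 - 16378) + (16475/(-15600) - 663)) + 13224 = (-20919 + (16475*(-1/15600) - 663)) + 13224 = (-20919 + (-659/624 - 663)) + 13224 = (-20919 - 414371/624) + 13224 = -13467827/624 + 13224 = -5216051/624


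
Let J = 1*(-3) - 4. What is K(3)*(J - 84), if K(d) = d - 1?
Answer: -182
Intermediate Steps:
K(d) = -1 + d
J = -7 (J = -3 - 4 = -7)
K(3)*(J - 84) = (-1 + 3)*(-7 - 84) = 2*(-91) = -182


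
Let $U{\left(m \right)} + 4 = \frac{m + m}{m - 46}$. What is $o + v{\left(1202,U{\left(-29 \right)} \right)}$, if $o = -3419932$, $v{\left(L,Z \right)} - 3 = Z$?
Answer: $- \frac{256494917}{75} \approx -3.4199 \cdot 10^{6}$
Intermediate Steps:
$U{\left(m \right)} = -4 + \frac{2 m}{-46 + m}$ ($U{\left(m \right)} = -4 + \frac{m + m}{m - 46} = -4 + \frac{2 m}{-46 + m}$)
$v{\left(L,Z \right)} = 3 + Z$
$o + v{\left(1202,U{\left(-29 \right)} \right)} = -3419932 + \left(3 + \frac{2 \left(92 - -29\right)}{-46 - 29}\right) = -3419932 + \left(3 + \frac{2 \left(92 + 29\right)}{-75}\right) = -3419932 + \left(3 + 2 \left(- \frac{1}{75}\right) 121\right) = -3419932 + \left(3 - \frac{242}{75}\right) = -3419932 - \frac{17}{75} = - \frac{256494917}{75}$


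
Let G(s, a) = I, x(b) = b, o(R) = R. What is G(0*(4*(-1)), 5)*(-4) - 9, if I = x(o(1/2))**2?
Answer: -10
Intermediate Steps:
I = 1/4 (I = (1/2)**2 = 1/4 ≈ 0.25000)
G(s, a) = 1/4
G(0*(4*(-1)), 5)*(-4) - 9 = (1/4)*(-4) - 9 = -1 - 9 = -10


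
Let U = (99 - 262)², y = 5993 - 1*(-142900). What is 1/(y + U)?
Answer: 1/175462 ≈ 5.6992e-6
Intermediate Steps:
y = 148893 (y = 5993 + 142900 = 148893)
U = 26569 (U = (-163)² = 26569)
1/(y + U) = 1/(148893 + 26569) = 1/175462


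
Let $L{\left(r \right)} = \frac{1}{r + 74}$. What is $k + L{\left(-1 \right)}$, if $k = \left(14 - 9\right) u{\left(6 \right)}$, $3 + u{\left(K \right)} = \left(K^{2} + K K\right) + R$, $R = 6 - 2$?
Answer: $\frac{26646}{73} \approx 365.01$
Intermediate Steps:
$L{\left(r \right)} = \frac{1}{74 + r}$
$R = 4$
$u{\left(K \right)} = 1 + 2 K^{2}$ ($u{\left(K \right)} = -3 + \left(\left(K^{2} + K K\right) + 4\right) = -3 + \left(\left(K^{2} + K^{2}\right) + 4\right) = -3 + \left(2 K^{2} + 4\right) = -3 + \left(4 + 2 K^{2}\right) = 1 + 2 K^{2}$)
$k = 365$ ($k = \left(14 - 9\right) \left(1 + 2 \cdot 6^{2}\right) = 5 \left(1 + 2 \cdot 36\right) = 5 \left(1 + 72\right) = 5 \cdot 73 = 365$)
$k + L{\left(-1 \right)} = 365 + \frac{1}{74 - 1} = 365 + \frac{1}{73} = \frac{26646}{73}$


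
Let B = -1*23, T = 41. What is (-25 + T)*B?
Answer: -368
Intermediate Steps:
B = -23
(-25 + T)*B = (-25 + 41)*(-23) = 16*(-23) = -368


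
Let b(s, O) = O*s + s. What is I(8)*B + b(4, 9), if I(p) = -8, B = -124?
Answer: 1032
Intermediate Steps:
b(s, O) = s + O*s
I(8)*B + b(4, 9) = -8*(-124) + 4*(1 + 9) = 992 + 4*10 = 992 + 40 = 1032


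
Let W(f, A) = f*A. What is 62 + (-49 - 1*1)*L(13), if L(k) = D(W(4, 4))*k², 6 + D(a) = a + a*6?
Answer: -895638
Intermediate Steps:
W(f, A) = A*f
D(a) = -6 + 7*a (D(a) = -6 + (a + a*6) = -6 + (a + 6*a) = -6 + 7*a)
L(k) = 106*k² (L(k) = (-6 + 7*(4*4))*k² = (-6 + 7*16)*k² = (-6 + 112)*k² = 106*k²)
62 + (-49 - 1*1)*L(13) = 62 + (-49 - 1*1)*(106*13²) = 62 + (-49 - 1)*(106*169) = 62 - 50*17914 = 62 - 895700 = -895638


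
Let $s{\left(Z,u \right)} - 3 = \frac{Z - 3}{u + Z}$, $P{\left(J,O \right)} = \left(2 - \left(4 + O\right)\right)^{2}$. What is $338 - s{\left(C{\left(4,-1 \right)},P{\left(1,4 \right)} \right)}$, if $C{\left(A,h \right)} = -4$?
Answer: $\frac{10727}{32} \approx 335.22$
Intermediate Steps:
$P{\left(J,O \right)} = \left(-2 - O\right)^{2}$
$s{\left(Z,u \right)} = 3 + \frac{-3 + Z}{Z + u}$ ($s{\left(Z,u \right)} = 3 + \frac{Z - 3}{u + Z} = 3 + \frac{-3 + Z}{Z + u}$)
$338 - s{\left(C{\left(4,-1 \right)},P{\left(1,4 \right)} \right)} = 338 - \frac{-3 + 3 \left(2 + 4\right)^{2} + 4 \left(-4\right)}{-4 + \left(2 + 4\right)^{2}} = 338 - \frac{-3 + 3 \cdot 6^{2} - 16}{-4 + 6^{2}} = 338 - \frac{-3 + 3 \cdot 36 - 16}{-4 + 36} = 338 - \frac{-3 + 108 - 16}{32} = 338 - \frac{1}{32} \cdot 89 = 338 - \frac{89}{32} = \frac{10727}{32}$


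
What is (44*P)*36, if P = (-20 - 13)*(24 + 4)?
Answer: -1463616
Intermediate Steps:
P = -924 (P = -33*28 = -924)
(44*P)*36 = (44*(-924))*36 = -40656*36 = -1463616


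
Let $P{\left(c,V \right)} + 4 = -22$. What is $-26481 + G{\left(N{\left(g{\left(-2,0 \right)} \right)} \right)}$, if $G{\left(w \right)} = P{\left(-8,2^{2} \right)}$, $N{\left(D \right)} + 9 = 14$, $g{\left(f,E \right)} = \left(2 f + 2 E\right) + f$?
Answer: $-26507$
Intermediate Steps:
$g{\left(f,E \right)} = 2 E + 3 f$ ($g{\left(f,E \right)} = \left(2 E + 2 f\right) + f = 2 E + 3 f$)
$N{\left(D \right)} = 5$ ($N{\left(D \right)} = -9 + 14 = 5$)
$P{\left(c,V \right)} = -26$ ($P{\left(c,V \right)} = -4 - 22 = -26$)
$G{\left(w \right)} = -26$
$-26481 + G{\left(N{\left(g{\left(-2,0 \right)} \right)} \right)} = -26481 - 26 = -26507$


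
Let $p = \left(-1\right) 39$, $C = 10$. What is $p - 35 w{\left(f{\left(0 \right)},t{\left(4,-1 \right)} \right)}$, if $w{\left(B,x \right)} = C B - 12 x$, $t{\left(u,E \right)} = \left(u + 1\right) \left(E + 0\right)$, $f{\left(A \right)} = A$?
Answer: $-2139$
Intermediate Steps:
$t{\left(u,E \right)} = E \left(1 + u\right)$ ($t{\left(u,E \right)} = \left(1 + u\right) E = E \left(1 + u\right)$)
$p = -39$
$w{\left(B,x \right)} = - 12 x + 10 B$ ($w{\left(B,x \right)} = 10 B - 12 x = - 12 x + 10 B$)
$p - 35 w{\left(f{\left(0 \right)},t{\left(4,-1 \right)} \right)} = -39 - 35 \left(- 12 \left(- (1 + 4)\right) + 10 \cdot 0\right) = -39 - 35 \left(- 12 \left(\left(-1\right) 5\right) + 0\right) = -39 - 35 \left(\left(-12\right) \left(-5\right) + 0\right) = -39 - 35 \left(60 + 0\right) = -39 - 2100 = -2139$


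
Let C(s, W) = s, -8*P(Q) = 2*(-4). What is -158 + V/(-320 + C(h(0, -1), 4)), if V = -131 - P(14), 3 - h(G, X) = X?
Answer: -12449/79 ≈ -157.58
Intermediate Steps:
P(Q) = 1 (P(Q) = -(-4)/4 = -⅛*(-8) = 1)
h(G, X) = 3 - X
V = -132 (V = -131 - 1*1 = -131 - 1 = -132)
-158 + V/(-320 + C(h(0, -1), 4)) = -158 - 132/(-320 + (3 - 1*(-1))) = -158 - 132/(-320 + (3 + 1)) = -158 - 132/(-320 + 4) = -158 - 132/(-316) = -158 - 1/316*(-132) = -158 + 33/79 = -12449/79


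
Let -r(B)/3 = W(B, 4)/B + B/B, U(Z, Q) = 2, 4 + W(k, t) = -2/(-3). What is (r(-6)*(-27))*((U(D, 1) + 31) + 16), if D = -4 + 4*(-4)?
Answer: 6174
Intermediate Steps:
W(k, t) = -10/3 (W(k, t) = -4 - 2/(-3) = -4 - 2*(-1/3) = -4 + 2/3 = -10/3)
D = -20 (D = -4 - 16 = -20)
r(B) = -3 + 10/B (r(B) = -3*(-10/(3*B) + B/B) = -3*(-10/(3*B) + 1) = -3*(1 - 10/(3*B)) = -3 + 10/B)
(r(-6)*(-27))*((U(D, 1) + 31) + 16) = ((-3 + 10/(-6))*(-27))*((2 + 31) + 16) = ((-3 + 10*(-1/6))*(-27))*(33 + 16) = ((-3 - 5/3)*(-27))*49 = -14/3*(-27)*49 = 126*49 = 6174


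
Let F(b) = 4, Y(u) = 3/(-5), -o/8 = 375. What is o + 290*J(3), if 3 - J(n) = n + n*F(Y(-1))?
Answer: -6480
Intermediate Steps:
o = -3000 (o = -8*375 = -3000)
Y(u) = -⅗ (Y(u) = 3*(-⅕) = -⅗)
J(n) = 3 - 5*n (J(n) = 3 - (n + n*4) = 3 - (n + 4*n) = 3 - 5*n)
o + 290*J(3) = -3000 + 290*(3 - 5*3) = -3000 + 290*(3 - 15) = -3000 + 290*(-12) = -3000 - 3480 = -6480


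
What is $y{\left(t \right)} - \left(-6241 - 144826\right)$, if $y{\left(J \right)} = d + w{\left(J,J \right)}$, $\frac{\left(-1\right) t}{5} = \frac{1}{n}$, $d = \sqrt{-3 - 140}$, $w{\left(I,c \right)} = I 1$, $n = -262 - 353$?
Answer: $\frac{18581242}{123} + i \sqrt{143} \approx 1.5107 \cdot 10^{5} + 11.958 i$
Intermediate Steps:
$n = -615$ ($n = -262 - 353 = -615$)
$w{\left(I,c \right)} = I$
$d = i \sqrt{143}$ ($d = \sqrt{-143} = i \sqrt{143} \approx 11.958 i$)
$t = \frac{1}{123}$ ($t = - \frac{5}{-615} = \left(-5\right) \left(- \frac{1}{615}\right) = \frac{1}{123} \approx 0.0081301$)
$y{\left(J \right)} = J + i \sqrt{143}$ ($y{\left(J \right)} = i \sqrt{143} + J = J + i \sqrt{143}$)
$y{\left(t \right)} - \left(-6241 - 144826\right) = \left(\frac{1}{123} + i \sqrt{143}\right) - \left(-6241 - 144826\right) = \left(\frac{1}{123} + i \sqrt{143}\right) - -151067 = \left(\frac{1}{123} + i \sqrt{143}\right) + 151067 = \frac{18581242}{123} + i \sqrt{143}$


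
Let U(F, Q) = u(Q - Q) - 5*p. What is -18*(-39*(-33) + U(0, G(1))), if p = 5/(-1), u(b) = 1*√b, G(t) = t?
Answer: -23616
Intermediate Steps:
u(b) = √b
p = -5 (p = 5*(-1) = -5)
U(F, Q) = 25 (U(F, Q) = √(Q - Q) - 5*(-5) = √0 + 25 = 0 + 25 = 25)
-18*(-39*(-33) + U(0, G(1))) = -18*(-39*(-33) + 25) = -18*(1287 + 25) = -18*1312 = -23616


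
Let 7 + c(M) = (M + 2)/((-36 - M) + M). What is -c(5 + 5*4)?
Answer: 31/4 ≈ 7.7500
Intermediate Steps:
c(M) = -127/18 - M/36 (c(M) = -7 + (M + 2)/((-36 - M) + M) = -7 + (2 + M)/(-36) = -7 + (2 + M)*(-1/36) = -7 + (-1/18 - M/36) = -127/18 - M/36)
-c(5 + 5*4) = -(-127/18 - (5 + 5*4)/36) = -(-127/18 - (5 + 20)/36) = -(-127/18 - 1/36*25) = -(-127/18 - 25/36) = -1*(-31/4) = 31/4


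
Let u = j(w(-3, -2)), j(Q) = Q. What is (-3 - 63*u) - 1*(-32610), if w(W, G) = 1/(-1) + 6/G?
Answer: 32859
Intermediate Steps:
w(W, G) = -1 + 6/G (w(W, G) = 1*(-1) + 6/G = -1 + 6/G)
u = -4 (u = (6 - 1*(-2))/(-2) = -(6 + 2)/2 = -½*8 = -4)
(-3 - 63*u) - 1*(-32610) = (-3 - 63*(-4)) - 1*(-32610) = (-3 + 252) + 32610 = 249 + 32610 = 32859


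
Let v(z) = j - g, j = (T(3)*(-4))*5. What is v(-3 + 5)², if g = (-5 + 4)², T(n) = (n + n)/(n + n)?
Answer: 441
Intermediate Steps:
T(n) = 1 (T(n) = (2*n)/((2*n)) = (2*n)*(1/(2*n)) = 1)
j = -20 (j = (1*(-4))*5 = -4*5 = -20)
g = 1 (g = (-1)² = 1)
v(z) = -21 (v(z) = -20 - 1*1 = -20 - 1 = -21)
v(-3 + 5)² = (-21)² = 441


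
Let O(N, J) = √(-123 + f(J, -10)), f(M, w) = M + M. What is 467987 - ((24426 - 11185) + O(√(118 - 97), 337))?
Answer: 454746 - √551 ≈ 4.5472e+5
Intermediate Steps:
f(M, w) = 2*M
O(N, J) = √(-123 + 2*J)
467987 - ((24426 - 11185) + O(√(118 - 97), 337)) = 467987 - ((24426 - 11185) + √(-123 + 2*337)) = 467987 - (13241 + √(-123 + 674)) = 467987 - (13241 + √551) = 467987 + (-13241 - √551) = 454746 - √551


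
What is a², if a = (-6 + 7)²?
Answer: 1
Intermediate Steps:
a = 1 (a = 1² = 1)
a² = 1² = 1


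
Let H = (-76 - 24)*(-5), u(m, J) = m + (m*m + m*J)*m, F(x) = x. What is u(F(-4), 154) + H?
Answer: 2896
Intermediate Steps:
u(m, J) = m + m*(m² + J*m) (u(m, J) = m + (m² + J*m)*m = m + m*(m² + J*m))
H = 500 (H = -100*(-5) = 500)
u(F(-4), 154) + H = -4*(1 + (-4)² + 154*(-4)) + 500 = -4*(1 + 16 - 616) + 500 = -4*(-599) + 500 = 2396 + 500 = 2896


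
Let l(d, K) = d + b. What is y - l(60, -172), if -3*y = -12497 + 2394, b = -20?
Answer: 9983/3 ≈ 3327.7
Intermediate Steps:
l(d, K) = -20 + d (l(d, K) = d - 20 = -20 + d)
y = 10103/3 (y = -(-12497 + 2394)/3 = -⅓*(-10103) = 10103/3 ≈ 3367.7)
y - l(60, -172) = 10103/3 - (-20 + 60) = 10103/3 - 1*40 = 10103/3 - 40 = 9983/3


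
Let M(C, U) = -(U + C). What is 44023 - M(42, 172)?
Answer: 44237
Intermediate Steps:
M(C, U) = -C - U (M(C, U) = -(C + U) = -C - U)
44023 - M(42, 172) = 44023 - (-1*42 - 1*172) = 44023 - (-42 - 172) = 44023 - 1*(-214) = 44023 + 214 = 44237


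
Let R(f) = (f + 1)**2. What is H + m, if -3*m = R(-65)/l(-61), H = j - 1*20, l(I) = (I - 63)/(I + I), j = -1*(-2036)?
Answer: 62560/93 ≈ 672.69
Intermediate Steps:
j = 2036
l(I) = (-63 + I)/(2*I) (l(I) = (-63 + I)/((2*I)) = (-63 + I)*(1/(2*I)) = (-63 + I)/(2*I))
R(f) = (1 + f)**2
H = 2016 (H = 2036 - 1*20 = 2036 - 20 = 2016)
m = -124928/93 (m = -(1 - 65)**2/(3*((1/2)*(-63 - 61)/(-61))) = -(-64)**2/(3*((1/2)*(-1/61)*(-124))) = -4096/(3*62/61) = -4096*61/(3*62) = -1/3*124928/31 = -124928/93 ≈ -1343.3)
H + m = 2016 - 124928/93 = 62560/93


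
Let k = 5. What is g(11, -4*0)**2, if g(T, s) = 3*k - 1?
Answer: 196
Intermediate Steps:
g(T, s) = 14 (g(T, s) = 3*5 - 1 = 15 - 1 = 14)
g(11, -4*0)**2 = 14**2 = 196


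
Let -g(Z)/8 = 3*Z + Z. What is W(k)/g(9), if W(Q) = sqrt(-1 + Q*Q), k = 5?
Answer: -sqrt(6)/144 ≈ -0.017010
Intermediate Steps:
g(Z) = -32*Z (g(Z) = -8*(3*Z + Z) = -32*Z)
W(Q) = sqrt(-1 + Q**2)
W(k)/g(9) = sqrt(-1 + 5**2)/((-32*9)) = sqrt(-1 + 25)/(-288) = sqrt(24)*(-1/288) = (2*sqrt(6))*(-1/288) = -sqrt(6)/144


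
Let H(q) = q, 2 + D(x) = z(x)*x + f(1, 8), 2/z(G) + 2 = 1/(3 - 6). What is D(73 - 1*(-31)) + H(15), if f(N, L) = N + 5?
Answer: -491/7 ≈ -70.143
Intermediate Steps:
f(N, L) = 5 + N
z(G) = -6/7 (z(G) = 2/(-2 + 1/(3 - 6)) = 2/(-2 + 1/(-3)) = 2/(-2 - 1/3) = 2/(-7/3) = 2*(-3/7) = -6/7)
D(x) = 4 - 6*x/7 (D(x) = -2 + (-6*x/7 + (5 + 1)) = -2 + (-6*x/7 + 6) = -2 + (6 - 6*x/7) = 4 - 6*x/7)
D(73 - 1*(-31)) + H(15) = (4 - 6*(73 - 1*(-31))/7) + 15 = (4 - 6*(73 + 31)/7) + 15 = (4 - 6/7*104) + 15 = (4 - 624/7) + 15 = -596/7 + 15 = -491/7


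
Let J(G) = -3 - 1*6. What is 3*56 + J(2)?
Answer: 159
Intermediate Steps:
J(G) = -9 (J(G) = -3 - 6 = -9)
3*56 + J(2) = 3*56 - 9 = 168 - 9 = 159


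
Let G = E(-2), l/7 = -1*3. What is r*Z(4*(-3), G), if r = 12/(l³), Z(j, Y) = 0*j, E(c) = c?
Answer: 0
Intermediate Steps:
l = -21 (l = 7*(-1*3) = 7*(-3) = -21)
G = -2
Z(j, Y) = 0
r = -4/3087 (r = 12/((-21)³) = 12/(-9261) = 12*(-1/9261) = -4/3087 ≈ -0.0012958)
r*Z(4*(-3), G) = -4/3087*0 = 0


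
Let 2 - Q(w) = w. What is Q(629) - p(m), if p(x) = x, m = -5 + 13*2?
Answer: -648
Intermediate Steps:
Q(w) = 2 - w
m = 21 (m = -5 + 26 = 21)
Q(629) - p(m) = (2 - 1*629) - 1*21 = (2 - 629) - 21 = -627 - 21 = -648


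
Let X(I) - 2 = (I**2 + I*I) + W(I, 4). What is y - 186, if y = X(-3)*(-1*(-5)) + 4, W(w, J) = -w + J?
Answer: -47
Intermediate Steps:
W(w, J) = J - w
X(I) = 6 - I + 2*I**2 (X(I) = 2 + ((I**2 + I*I) + (4 - I)) = 2 + ((I**2 + I**2) + (4 - I)) = 2 + (2*I**2 + (4 - I)) = 2 + (4 - I + 2*I**2) = 6 - I + 2*I**2)
y = 139 (y = (6 - 1*(-3) + 2*(-3)**2)*(-1*(-5)) + 4 = (6 + 3 + 2*9)*5 + 4 = (6 + 3 + 18)*5 + 4 = 27*5 + 4 = 135 + 4 = 139)
y - 186 = 139 - 186 = -47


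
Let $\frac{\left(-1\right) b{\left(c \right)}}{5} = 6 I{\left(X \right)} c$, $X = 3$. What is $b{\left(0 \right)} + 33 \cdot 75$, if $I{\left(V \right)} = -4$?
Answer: $2475$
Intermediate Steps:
$b{\left(c \right)} = 120 c$ ($b{\left(c \right)} = - 5 \cdot 6 \left(-4\right) c = - 5 \left(- 24 c\right) = 120 c$)
$b{\left(0 \right)} + 33 \cdot 75 = 120 \cdot 0 + 33 \cdot 75 = 0 + 2475 = 2475$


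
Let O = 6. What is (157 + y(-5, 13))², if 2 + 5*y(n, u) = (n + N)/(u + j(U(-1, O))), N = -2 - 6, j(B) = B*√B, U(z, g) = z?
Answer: 4418327328/180625 - 1728233*I/361250 ≈ 24461.0 - 4.784*I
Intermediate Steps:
j(B) = B^(3/2)
N = -8
y(n, u) = -⅖ + (-8 + n)/(5*(u - I)) (y(n, u) = -⅖ + ((n - 8)/(u + (-1)^(3/2)))/5 = -⅖ + ((-8 + n)/(u - I))/5 = -⅖ + (-8 + n)/(5*(u - I)))
(157 + y(-5, 13))² = (157 + (-8 - 5 - 2*13 + 2*I)/(5*(13 - I)))² = (157 + ((13 + I)/170)*(-8 - 5 - 26 + 2*I)/5)² = (157 + ((13 + I)/170)*(-39 + 2*I)/5)² = (157 + (-39 + 2*I)*(13 + I)/850)²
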